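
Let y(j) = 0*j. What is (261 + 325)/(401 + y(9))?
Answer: 586/401 ≈ 1.4613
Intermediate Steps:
y(j) = 0
(261 + 325)/(401 + y(9)) = (261 + 325)/(401 + 0) = 586/401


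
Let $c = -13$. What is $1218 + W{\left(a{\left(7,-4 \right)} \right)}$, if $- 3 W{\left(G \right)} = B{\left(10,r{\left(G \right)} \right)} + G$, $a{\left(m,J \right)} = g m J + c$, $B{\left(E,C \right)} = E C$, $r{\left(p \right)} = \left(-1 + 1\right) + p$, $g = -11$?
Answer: $\frac{409}{3} \approx 136.33$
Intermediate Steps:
$r{\left(p \right)} = p$ ($r{\left(p \right)} = 0 + p = p$)
$B{\left(E,C \right)} = C E$
$a{\left(m,J \right)} = -13 - 11 J m$ ($a{\left(m,J \right)} = - 11 m J - 13 = - 11 J m - 13 = -13 - 11 J m$)
$W{\left(G \right)} = - \frac{11 G}{3}$ ($W{\left(G \right)} = - \frac{G 10 + G}{3} = - \frac{10 G + G}{3} = - \frac{11 G}{3}$)
$1218 + W{\left(a{\left(7,-4 \right)} \right)} = 1218 - \frac{11 \left(-13 - \left(-44\right) 7\right)}{3} = 1218 - \frac{11 \left(-13 + 308\right)}{3} = 1218 - \frac{3245}{3} = \frac{409}{3}$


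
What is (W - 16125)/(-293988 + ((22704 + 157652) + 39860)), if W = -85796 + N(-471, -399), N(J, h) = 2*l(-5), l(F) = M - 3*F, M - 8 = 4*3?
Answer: 101851/73772 ≈ 1.3806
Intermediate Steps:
M = 20 (M = 8 + 4*3 = 8 + 12 = 20)
l(F) = 20 - 3*F
N(J, h) = 70 (N(J, h) = 2*(20 - 3*(-5)) = 2*(20 + 15) = 2*35 = 70)
W = -85726 (W = -85796 + 70 = -85726)
(W - 16125)/(-293988 + ((22704 + 157652) + 39860)) = (-85726 - 16125)/(-293988 + ((22704 + 157652) + 39860)) = -101851/(-293988 + (180356 + 39860)) = -101851/(-293988 + 220216) = -101851/(-73772) = -101851*(-1/73772) = 101851/73772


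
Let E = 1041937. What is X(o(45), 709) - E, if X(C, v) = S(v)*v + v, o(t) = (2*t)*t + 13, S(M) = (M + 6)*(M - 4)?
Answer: 356347947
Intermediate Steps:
S(M) = (-4 + M)*(6 + M) (S(M) = (6 + M)*(-4 + M) = (-4 + M)*(6 + M))
o(t) = 13 + 2*t² (o(t) = 2*t² + 13 = 13 + 2*t²)
X(C, v) = v + v*(-24 + v² + 2*v) (X(C, v) = (-24 + v² + 2*v)*v + v = v*(-24 + v² + 2*v) + v = v + v*(-24 + v² + 2*v))
X(o(45), 709) - E = 709*(-23 + 709² + 2*709) - 1*1041937 = 709*(-23 + 502681 + 1418) - 1041937 = 709*504076 - 1041937 = 357389884 - 1041937 = 356347947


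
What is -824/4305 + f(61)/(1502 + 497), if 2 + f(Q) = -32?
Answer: -1793546/8605695 ≈ -0.20841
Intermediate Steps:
f(Q) = -34 (f(Q) = -2 - 32 = -34)
-824/4305 + f(61)/(1502 + 497) = -824/4305 - 34/(1502 + 497) = -824*1/4305 - 34/1999 = -824/4305 - 34*1/1999 = -824/4305 - 34/1999 = -1793546/8605695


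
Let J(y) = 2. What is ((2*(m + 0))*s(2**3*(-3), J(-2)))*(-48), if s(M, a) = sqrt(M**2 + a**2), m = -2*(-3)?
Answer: -1152*sqrt(145) ≈ -13872.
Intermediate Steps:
m = 6
((2*(m + 0))*s(2**3*(-3), J(-2)))*(-48) = ((2*(6 + 0))*sqrt((2**3*(-3))**2 + 2**2))*(-48) = ((2*6)*sqrt((8*(-3))**2 + 4))*(-48) = (12*sqrt((-24)**2 + 4))*(-48) = (12*sqrt(576 + 4))*(-48) = (12*sqrt(580))*(-48) = (12*(2*sqrt(145)))*(-48) = (24*sqrt(145))*(-48) = -1152*sqrt(145)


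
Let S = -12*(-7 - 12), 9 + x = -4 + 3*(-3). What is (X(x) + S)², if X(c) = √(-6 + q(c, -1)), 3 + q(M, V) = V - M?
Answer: 51996 + 912*√3 ≈ 53576.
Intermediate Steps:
q(M, V) = -3 + V - M (q(M, V) = -3 + (V - M) = -3 + V - M)
x = -22 (x = -9 + (-4 + 3*(-3)) = -9 + (-4 - 9) = -9 - 13 = -22)
X(c) = √(-10 - c) (X(c) = √(-6 + (-3 - 1 - c)) = √(-6 + (-4 - c)) = √(-10 - c))
S = 228 (S = -12*(-19) = 228)
(X(x) + S)² = (√(-10 - 1*(-22)) + 228)² = (√(-10 + 22) + 228)² = (√12 + 228)² = (2*√3 + 228)² = (228 + 2*√3)²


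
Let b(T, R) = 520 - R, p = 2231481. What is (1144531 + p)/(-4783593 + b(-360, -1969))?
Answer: -844003/1195276 ≈ -0.70612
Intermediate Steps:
(1144531 + p)/(-4783593 + b(-360, -1969)) = (1144531 + 2231481)/(-4783593 + (520 - 1*(-1969))) = 3376012/(-4783593 + (520 + 1969)) = 3376012/(-4783593 + 2489) = 3376012/(-4781104) = 3376012*(-1/4781104) = -844003/1195276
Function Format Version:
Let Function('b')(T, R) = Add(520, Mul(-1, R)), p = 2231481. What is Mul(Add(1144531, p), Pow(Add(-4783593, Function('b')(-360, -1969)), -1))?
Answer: Rational(-844003, 1195276) ≈ -0.70612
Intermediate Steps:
Mul(Add(1144531, p), Pow(Add(-4783593, Function('b')(-360, -1969)), -1)) = Mul(Add(1144531, 2231481), Pow(Add(-4783593, Add(520, Mul(-1, -1969))), -1)) = Mul(3376012, Pow(Add(-4783593, Add(520, 1969)), -1)) = Mul(3376012, Pow(Add(-4783593, 2489), -1)) = Mul(3376012, Pow(-4781104, -1)) = Mul(3376012, Rational(-1, 4781104)) = Rational(-844003, 1195276)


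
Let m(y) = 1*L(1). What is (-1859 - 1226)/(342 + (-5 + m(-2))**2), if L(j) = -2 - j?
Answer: -3085/406 ≈ -7.5985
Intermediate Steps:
m(y) = -3 (m(y) = 1*(-2 - 1*1) = 1*(-2 - 1) = 1*(-3) = -3)
(-1859 - 1226)/(342 + (-5 + m(-2))**2) = (-1859 - 1226)/(342 + (-5 - 3)**2) = -3085/(342 + (-8)**2) = -3085/(342 + 64) = -3085/406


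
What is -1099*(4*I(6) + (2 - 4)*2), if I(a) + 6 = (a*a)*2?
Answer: -285740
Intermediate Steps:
I(a) = -6 + 2*a² (I(a) = -6 + (a*a)*2 = -6 + a²*2 = -6 + 2*a²)
-1099*(4*I(6) + (2 - 4)*2) = -1099*(4*(-6 + 2*6²) + (2 - 4)*2) = -1099*(4*(-6 + 2*36) - 2*2) = -1099*(4*(-6 + 72) - 4) = -1099*(4*66 - 4) = -1099*(264 - 4) = -1099*260 = -285740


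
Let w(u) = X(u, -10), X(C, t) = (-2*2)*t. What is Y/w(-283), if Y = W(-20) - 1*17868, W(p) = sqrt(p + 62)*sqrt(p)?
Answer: -4467/10 + I*sqrt(210)/20 ≈ -446.7 + 0.72457*I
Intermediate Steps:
X(C, t) = -4*t
W(p) = sqrt(p)*sqrt(62 + p) (W(p) = sqrt(62 + p)*sqrt(p) = sqrt(p)*sqrt(62 + p))
w(u) = 40 (w(u) = -4*(-10) = 40)
Y = -17868 + 2*I*sqrt(210) (Y = sqrt(-20)*sqrt(62 - 20) - 1*17868 = (2*I*sqrt(5))*sqrt(42) - 17868 = 2*I*sqrt(210) - 17868 = -17868 + 2*I*sqrt(210) ≈ -17868.0 + 28.983*I)
Y/w(-283) = (-17868 + 2*I*sqrt(210))/40 = (-17868 + 2*I*sqrt(210))*(1/40) = -4467/10 + I*sqrt(210)/20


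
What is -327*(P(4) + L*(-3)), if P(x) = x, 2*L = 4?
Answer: 654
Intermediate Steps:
L = 2 (L = (½)*4 = 2)
-327*(P(4) + L*(-3)) = -327*(4 + 2*(-3)) = -327*(4 - 6) = -327*(-2) = 654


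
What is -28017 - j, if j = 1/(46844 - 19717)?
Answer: -760017160/27127 ≈ -28017.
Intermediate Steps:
j = 1/27127 ≈ 3.6864e-5
-28017 - j = -28017 - 1*1/27127 = -28017 - 1/27127 = -760017160/27127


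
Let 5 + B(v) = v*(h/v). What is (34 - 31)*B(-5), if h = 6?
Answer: 3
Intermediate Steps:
B(v) = 1 (B(v) = -5 + v*(6/v) = -5 + 6 = 1)
(34 - 31)*B(-5) = (34 - 31)*1 = 3*1 = 3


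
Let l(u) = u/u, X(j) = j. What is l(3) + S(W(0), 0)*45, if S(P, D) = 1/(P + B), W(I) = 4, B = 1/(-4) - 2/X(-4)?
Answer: 197/17 ≈ 11.588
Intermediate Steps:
l(u) = 1
B = ¼ (B = 1/(-4) - 2/(-4) = 1*(-¼) - 2*(-¼) = -¼ + ½ = ¼ ≈ 0.25000)
S(P, D) = 1/(¼ + P) (S(P, D) = 1/(P + ¼) = 1/(¼ + P))
l(3) + S(W(0), 0)*45 = 1 + (4/(1 + 4*4))*45 = 1 + (4/(1 + 16))*45 = 1 + (4/17)*45 = 1 + 180/17 = 197/17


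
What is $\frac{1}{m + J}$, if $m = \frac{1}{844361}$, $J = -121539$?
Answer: $- \frac{844361}{102622791578} \approx -8.2278 \cdot 10^{-6}$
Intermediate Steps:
$m = \frac{1}{844361} \approx 1.1843 \cdot 10^{-6}$
$\frac{1}{m + J} = \frac{1}{\frac{1}{844361} - 121539} = \frac{1}{- \frac{102622791578}{844361}} = - \frac{844361}{102622791578}$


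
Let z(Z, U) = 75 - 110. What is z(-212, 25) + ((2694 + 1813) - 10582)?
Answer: -6110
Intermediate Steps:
z(Z, U) = -35
z(-212, 25) + ((2694 + 1813) - 10582) = -35 + ((2694 + 1813) - 10582) = -35 + (4507 - 10582) = -35 - 6075 = -6110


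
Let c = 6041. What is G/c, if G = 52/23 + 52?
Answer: 1248/138943 ≈ 0.0089821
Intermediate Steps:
G = 1248/23 (G = (1/23)*52 + 52 = 52/23 + 52 = 1248/23 ≈ 54.261)
G/c = (1248/23)/6041 = (1248/23)*(1/6041) = 1248/138943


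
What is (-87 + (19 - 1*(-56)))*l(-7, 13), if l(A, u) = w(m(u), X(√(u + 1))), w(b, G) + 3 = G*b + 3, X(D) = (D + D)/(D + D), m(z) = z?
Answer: -156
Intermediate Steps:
X(D) = 1 (X(D) = (2*D)/((2*D)) = (2*D)*(1/(2*D)) = 1)
w(b, G) = G*b (w(b, G) = -3 + (G*b + 3) = -3 + (3 + G*b) = G*b)
l(A, u) = u (l(A, u) = 1*u = u)
(-87 + (19 - 1*(-56)))*l(-7, 13) = (-87 + (19 - 1*(-56)))*13 = (-87 + (19 + 56))*13 = (-87 + 75)*13 = -12*13 = -156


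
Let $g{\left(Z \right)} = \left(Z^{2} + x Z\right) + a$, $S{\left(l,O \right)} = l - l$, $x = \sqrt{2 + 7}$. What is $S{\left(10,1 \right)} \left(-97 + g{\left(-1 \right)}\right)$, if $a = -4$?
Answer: $0$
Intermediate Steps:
$x = 3$ ($x = \sqrt{9} = 3$)
$S{\left(l,O \right)} = 0$
$g{\left(Z \right)} = -4 + Z^{2} + 3 Z$ ($g{\left(Z \right)} = \left(Z^{2} + 3 Z\right) - 4 = -4 + Z^{2} + 3 Z$)
$S{\left(10,1 \right)} \left(-97 + g{\left(-1 \right)}\right) = 0 \left(-97 + \left(-4 + \left(-1\right)^{2} + 3 \left(-1\right)\right)\right) = 0 \left(-97 - 6\right) = 0 \left(-103\right) = 0$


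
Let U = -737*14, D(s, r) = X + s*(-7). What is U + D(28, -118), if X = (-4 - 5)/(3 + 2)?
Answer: -52579/5 ≈ -10516.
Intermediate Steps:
X = -9/5 ≈ -1.8000
D(s, r) = -9/5 - 7*s (D(s, r) = -9/5 + s*(-7) = -9/5 - 7*s)
U = -10318
U + D(28, -118) = -10318 + (-9/5 - 7*28) = -10318 + (-9/5 - 196) = -10318 - 989/5 = -52579/5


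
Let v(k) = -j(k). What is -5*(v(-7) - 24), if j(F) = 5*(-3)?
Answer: 45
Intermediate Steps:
j(F) = -15
v(k) = 15 (v(k) = -1*(-15) = 15)
-5*(v(-7) - 24) = -5*(15 - 24) = -5*(-9) = 45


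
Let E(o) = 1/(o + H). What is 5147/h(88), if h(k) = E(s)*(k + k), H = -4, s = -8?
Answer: -15441/44 ≈ -350.93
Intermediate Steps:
E(o) = 1/(-4 + o) (E(o) = 1/(o - 4) = 1/(-4 + o))
h(k) = -k/6 (h(k) = (k + k)/(-4 - 8) = (2*k)/(-12) = -k/6)
5147/h(88) = 5147/((-⅙*88)) = 5147/(-44/3) = 5147*(-3/44) = -15441/44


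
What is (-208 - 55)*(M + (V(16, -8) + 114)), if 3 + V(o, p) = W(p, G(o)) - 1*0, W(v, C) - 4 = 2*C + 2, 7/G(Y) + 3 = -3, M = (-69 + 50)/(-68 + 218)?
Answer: -1506201/50 ≈ -30124.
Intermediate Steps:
M = -19/150 ≈ -0.12667
G(Y) = -7/6 (G(Y) = 7/(-3 - 3) = 7/(-6) = 7*(-1/6) = -7/6)
W(v, C) = 6 + 2*C (W(v, C) = 4 + (2*C + 2) = 4 + (2 + 2*C) = 6 + 2*C)
V(o, p) = 2/3 (V(o, p) = -3 + ((6 + 2*(-7/6)) - 1*0) = -3 + ((6 - 7/3) + 0) = -3 + (11/3 + 0) = -3 + 11/3 = 2/3)
(-208 - 55)*(M + (V(16, -8) + 114)) = (-208 - 55)*(-19/150 + (2/3 + 114)) = -263*(-19/150 + 344/3) = -263*5727/50 = -1506201/50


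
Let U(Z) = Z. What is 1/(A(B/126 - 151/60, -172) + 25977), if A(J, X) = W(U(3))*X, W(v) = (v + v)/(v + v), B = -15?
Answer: 1/25805 ≈ 3.8752e-5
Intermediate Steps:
W(v) = 1 (W(v) = (2*v)/((2*v)) = (2*v)*(1/(2*v)) = 1)
A(J, X) = X (A(J, X) = 1*X = X)
1/(A(B/126 - 151/60, -172) + 25977) = 1/(-172 + 25977) = 1/25805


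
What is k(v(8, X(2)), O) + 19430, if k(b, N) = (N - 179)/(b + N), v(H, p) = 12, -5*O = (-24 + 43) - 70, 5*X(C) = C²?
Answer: 2155886/111 ≈ 19422.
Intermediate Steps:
X(C) = C²/5
O = 51/5 (O = -((-24 + 43) - 70)/5 = -(19 - 70)/5 = -⅕*(-51) = 51/5 ≈ 10.200)
k(b, N) = (-179 + N)/(N + b)
k(v(8, X(2)), O) + 19430 = (-179 + 51/5)/(51/5 + 12) + 19430 = -844/5/(111/5) + 19430 = (5/111)*(-844/5) + 19430 = -844/111 + 19430 = 2155886/111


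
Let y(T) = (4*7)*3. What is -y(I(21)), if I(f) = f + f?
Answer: -84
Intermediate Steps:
I(f) = 2*f
y(T) = 84 (y(T) = 28*3 = 84)
-y(I(21)) = -1*84 = -84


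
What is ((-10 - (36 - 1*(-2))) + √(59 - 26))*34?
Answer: -1632 + 34*√33 ≈ -1436.7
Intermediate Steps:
((-10 - (36 - 1*(-2))) + √(59 - 26))*34 = ((-10 - (36 + 2)) + √33)*34 = ((-10 - 1*38) + √33)*34 = ((-10 - 38) + √33)*34 = (-48 + √33)*34 = -1632 + 34*√33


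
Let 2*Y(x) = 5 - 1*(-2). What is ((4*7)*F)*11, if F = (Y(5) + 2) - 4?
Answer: 462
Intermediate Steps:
Y(x) = 7/2 (Y(x) = (5 - 1*(-2))/2 = (5 + 2)/2 = (½)*7 = 7/2)
F = 3/2 (F = (7/2 + 2) - 4 = 11/2 - 4 = 3/2 ≈ 1.5000)
((4*7)*F)*11 = ((4*7)*(3/2))*11 = (28*(3/2))*11 = 42*11 = 462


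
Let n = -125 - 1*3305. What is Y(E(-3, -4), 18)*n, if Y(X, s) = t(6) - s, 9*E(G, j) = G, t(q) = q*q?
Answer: -61740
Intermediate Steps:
t(q) = q²
E(G, j) = G/9
Y(X, s) = 36 - s (Y(X, s) = 6² - s = 36 - s)
n = -3430 (n = -125 - 3305 = -3430)
Y(E(-3, -4), 18)*n = (36 - 1*18)*(-3430) = (36 - 18)*(-3430) = 18*(-3430) = -61740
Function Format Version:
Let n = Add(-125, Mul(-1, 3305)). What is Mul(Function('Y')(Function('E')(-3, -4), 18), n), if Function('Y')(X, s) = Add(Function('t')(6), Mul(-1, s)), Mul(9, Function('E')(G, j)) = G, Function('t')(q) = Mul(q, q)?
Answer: -61740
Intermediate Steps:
Function('t')(q) = Pow(q, 2)
Function('E')(G, j) = Mul(Rational(1, 9), G)
Function('Y')(X, s) = Add(36, Mul(-1, s)) (Function('Y')(X, s) = Add(Pow(6, 2), Mul(-1, s)) = Add(36, Mul(-1, s)))
n = -3430 (n = Add(-125, -3305) = -3430)
Mul(Function('Y')(Function('E')(-3, -4), 18), n) = Mul(Add(36, Mul(-1, 18)), -3430) = Mul(Add(36, -18), -3430) = Mul(18, -3430) = -61740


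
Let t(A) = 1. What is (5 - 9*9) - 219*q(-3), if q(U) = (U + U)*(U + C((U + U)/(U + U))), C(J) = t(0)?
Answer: -2704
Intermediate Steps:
C(J) = 1
q(U) = 2*U*(1 + U) (q(U) = (U + U)*(U + 1) = (2*U)*(1 + U) = 2*U*(1 + U))
(5 - 9*9) - 219*q(-3) = (5 - 9*9) - 438*(-3)*(1 - 3) = (5 - 81) - 438*(-3)*(-2) = -76 - 219*12 = -76 - 2628 = -2704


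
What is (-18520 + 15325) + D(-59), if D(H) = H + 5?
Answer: -3249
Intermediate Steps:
D(H) = 5 + H
(-18520 + 15325) + D(-59) = (-18520 + 15325) + (5 - 59) = -3195 - 54 = -3249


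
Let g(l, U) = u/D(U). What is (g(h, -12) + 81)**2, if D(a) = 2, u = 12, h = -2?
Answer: 7569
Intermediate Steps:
g(l, U) = 6 (g(l, U) = 12/2 = 12*(1/2) = 6)
(g(h, -12) + 81)**2 = (6 + 81)**2 = 87**2 = 7569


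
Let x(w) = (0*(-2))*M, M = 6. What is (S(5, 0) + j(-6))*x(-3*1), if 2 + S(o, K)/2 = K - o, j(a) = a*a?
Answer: 0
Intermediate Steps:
j(a) = a²
S(o, K) = -4 - 2*o + 2*K (S(o, K) = -4 + 2*(K - o) = -4 + (-2*o + 2*K) = -4 - 2*o + 2*K)
x(w) = 0 (x(w) = (0*(-2))*6 = 0*6 = 0)
(S(5, 0) + j(-6))*x(-3*1) = ((-4 - 2*5 + 2*0) + (-6)²)*0 = ((-4 - 10 + 0) + 36)*0 = (-14 + 36)*0 = 22*0 = 0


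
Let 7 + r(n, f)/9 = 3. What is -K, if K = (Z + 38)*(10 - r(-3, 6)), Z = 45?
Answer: -3818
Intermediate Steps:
r(n, f) = -36 (r(n, f) = -63 + 9*3 = -63 + 27 = -36)
K = 3818 (K = (45 + 38)*(10 - 1*(-36)) = 83*(10 + 36) = 83*46 = 3818)
-K = -1*3818 = -3818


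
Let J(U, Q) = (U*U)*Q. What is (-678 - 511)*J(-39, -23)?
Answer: 41594787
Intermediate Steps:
J(U, Q) = Q*U² (J(U, Q) = U²*Q = Q*U²)
(-678 - 511)*J(-39, -23) = (-678 - 511)*(-23*(-39)²) = -(-27347)*1521 = -1189*(-34983) = 41594787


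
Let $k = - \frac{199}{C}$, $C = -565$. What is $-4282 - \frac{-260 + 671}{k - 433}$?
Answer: $- \frac{348828519}{81482} \approx -4281.0$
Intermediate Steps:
$k = \frac{199}{565}$ ($k = - \frac{199}{-565} = \left(-199\right) \left(- \frac{1}{565}\right) = \frac{199}{565} \approx 0.35221$)
$-4282 - \frac{-260 + 671}{k - 433} = -4282 - \frac{-260 + 671}{\frac{199}{565} - 433} = -4282 - \frac{411}{- \frac{244446}{565}} = -4282 - 411 \left(- \frac{565}{244446}\right) = -4282 - - \frac{77405}{81482} = -4282 + \frac{77405}{81482} = - \frac{348828519}{81482}$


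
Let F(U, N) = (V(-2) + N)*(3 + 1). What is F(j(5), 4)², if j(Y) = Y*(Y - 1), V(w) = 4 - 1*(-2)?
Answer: 1600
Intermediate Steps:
V(w) = 6 (V(w) = 4 + 2 = 6)
j(Y) = Y*(-1 + Y)
F(U, N) = 24 + 4*N (F(U, N) = (6 + N)*(3 + 1) = (6 + N)*4 = 24 + 4*N)
F(j(5), 4)² = (24 + 4*4)² = (24 + 16)² = 40² = 1600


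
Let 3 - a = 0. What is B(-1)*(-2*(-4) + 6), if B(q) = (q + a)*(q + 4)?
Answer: 84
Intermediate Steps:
a = 3 (a = 3 - 1*0 = 3 + 0 = 3)
B(q) = (3 + q)*(4 + q) (B(q) = (q + 3)*(q + 4) = (3 + q)*(4 + q))
B(-1)*(-2*(-4) + 6) = (12 + (-1)² + 7*(-1))*(-2*(-4) + 6) = (12 + 1 - 7)*(8 + 6) = 6*14 = 84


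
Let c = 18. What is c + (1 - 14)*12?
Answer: -138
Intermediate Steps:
c + (1 - 14)*12 = 18 + (1 - 14)*12 = 18 - 13*12 = 18 - 156 = -138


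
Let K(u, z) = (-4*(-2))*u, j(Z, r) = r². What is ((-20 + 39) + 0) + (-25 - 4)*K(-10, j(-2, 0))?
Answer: 2339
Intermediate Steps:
K(u, z) = 8*u
((-20 + 39) + 0) + (-25 - 4)*K(-10, j(-2, 0)) = ((-20 + 39) + 0) + (-25 - 4)*(8*(-10)) = (19 + 0) - 29*(-80) = 19 + 2320 = 2339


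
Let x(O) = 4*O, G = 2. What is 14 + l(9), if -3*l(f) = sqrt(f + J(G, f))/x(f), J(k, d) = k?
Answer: 14 - sqrt(11)/108 ≈ 13.969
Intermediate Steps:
l(f) = -sqrt(2 + f)/(12*f) (l(f) = -sqrt(f + 2)/(3*(4*f)) = -sqrt(2 + f)*1/(4*f)/3 = -sqrt(2 + f)/(12*f))
14 + l(9) = 14 - 1/12*sqrt(2 + 9)/9 = 14 - 1/12*1/9*sqrt(11) = 14 - sqrt(11)/108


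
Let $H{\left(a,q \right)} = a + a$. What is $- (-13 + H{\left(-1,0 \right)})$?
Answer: $15$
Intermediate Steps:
$H{\left(a,q \right)} = 2 a$
$- (-13 + H{\left(-1,0 \right)}) = - (-13 + 2 \left(-1\right)) = - (-13 - 2) = \left(-1\right) \left(-15\right) = 15$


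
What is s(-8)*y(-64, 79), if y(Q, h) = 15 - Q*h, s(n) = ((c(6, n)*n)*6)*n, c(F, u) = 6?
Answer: 11683584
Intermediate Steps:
s(n) = 36*n² (s(n) = ((6*n)*6)*n = (36*n)*n = 36*n²)
y(Q, h) = 15 - Q*h
s(-8)*y(-64, 79) = (36*(-8)²)*(15 - 1*(-64)*79) = (36*64)*(15 + 5056) = 2304*5071 = 11683584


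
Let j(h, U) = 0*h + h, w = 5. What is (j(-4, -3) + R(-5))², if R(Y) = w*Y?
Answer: 841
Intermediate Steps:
j(h, U) = h (j(h, U) = 0 + h = h)
R(Y) = 5*Y
(j(-4, -3) + R(-5))² = (-4 + 5*(-5))² = (-4 - 25)² = (-29)² = 841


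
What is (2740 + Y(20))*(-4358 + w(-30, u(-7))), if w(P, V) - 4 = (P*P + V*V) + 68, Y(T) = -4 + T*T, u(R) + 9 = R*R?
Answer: -5600896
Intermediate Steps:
u(R) = -9 + R² (u(R) = -9 + R*R = -9 + R²)
Y(T) = -4 + T²
w(P, V) = 72 + P² + V² (w(P, V) = 4 + ((P*P + V*V) + 68) = 4 + ((P² + V²) + 68) = 4 + (68 + P² + V²) = 72 + P² + V²)
(2740 + Y(20))*(-4358 + w(-30, u(-7))) = (2740 + (-4 + 20²))*(-4358 + (72 + (-30)² + (-9 + (-7)²)²)) = (2740 + (-4 + 400))*(-4358 + (72 + 900 + (-9 + 49)²)) = (2740 + 396)*(-4358 + (72 + 900 + 40²)) = 3136*(-4358 + (72 + 900 + 1600)) = 3136*(-4358 + 2572) = 3136*(-1786) = -5600896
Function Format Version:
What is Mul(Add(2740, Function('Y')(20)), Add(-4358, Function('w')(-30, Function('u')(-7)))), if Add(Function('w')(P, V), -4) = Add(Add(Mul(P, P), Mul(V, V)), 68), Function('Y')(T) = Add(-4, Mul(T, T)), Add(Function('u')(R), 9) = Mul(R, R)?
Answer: -5600896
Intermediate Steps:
Function('u')(R) = Add(-9, Pow(R, 2)) (Function('u')(R) = Add(-9, Mul(R, R)) = Add(-9, Pow(R, 2)))
Function('Y')(T) = Add(-4, Pow(T, 2))
Function('w')(P, V) = Add(72, Pow(P, 2), Pow(V, 2)) (Function('w')(P, V) = Add(4, Add(Add(Mul(P, P), Mul(V, V)), 68)) = Add(4, Add(Add(Pow(P, 2), Pow(V, 2)), 68)) = Add(4, Add(68, Pow(P, 2), Pow(V, 2))) = Add(72, Pow(P, 2), Pow(V, 2)))
Mul(Add(2740, Function('Y')(20)), Add(-4358, Function('w')(-30, Function('u')(-7)))) = Mul(Add(2740, Add(-4, Pow(20, 2))), Add(-4358, Add(72, Pow(-30, 2), Pow(Add(-9, Pow(-7, 2)), 2)))) = Mul(Add(2740, Add(-4, 400)), Add(-4358, Add(72, 900, Pow(Add(-9, 49), 2)))) = Mul(Add(2740, 396), Add(-4358, Add(72, 900, Pow(40, 2)))) = Mul(3136, Add(-4358, Add(72, 900, 1600))) = Mul(3136, Add(-4358, 2572)) = Mul(3136, -1786) = -5600896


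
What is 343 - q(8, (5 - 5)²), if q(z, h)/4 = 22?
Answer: 255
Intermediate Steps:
q(z, h) = 88 (q(z, h) = 4*22 = 88)
343 - q(8, (5 - 5)²) = 343 - 1*88 = 343 - 88 = 255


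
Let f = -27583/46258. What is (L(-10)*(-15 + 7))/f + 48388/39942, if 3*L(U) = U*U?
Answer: 247018947902/550860093 ≈ 448.42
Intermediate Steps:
f = -27583/46258 (f = -27583*1/46258 = -27583/46258 ≈ -0.59629)
L(U) = U**2/3 (L(U) = (U*U)/3 = U**2/3)
(L(-10)*(-15 + 7))/f + 48388/39942 = (((1/3)*(-10)**2)*(-15 + 7))/(-27583/46258) + 48388/39942 = (((1/3)*100)*(-8))*(-46258/27583) + 48388*(1/39942) = ((100/3)*(-8))*(-46258/27583) + 24194/19971 = -800/3*(-46258/27583) + 24194/19971 = 37006400/82749 + 24194/19971 = 247018947902/550860093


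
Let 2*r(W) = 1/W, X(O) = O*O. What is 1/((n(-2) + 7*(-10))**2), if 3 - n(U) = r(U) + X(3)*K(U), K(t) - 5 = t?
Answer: 16/140625 ≈ 0.00011378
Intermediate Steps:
X(O) = O**2
r(W) = 1/(2*W)
K(t) = 5 + t
n(U) = -42 - 9*U - 1/(2*U) (n(U) = 3 - (1/(2*U) + 3**2*(5 + U)) = 3 - (1/(2*U) + 9*(5 + U)) = 3 - (1/(2*U) + (45 + 9*U)) = 3 - (45 + 1/(2*U) + 9*U) = 3 + (-45 - 9*U - 1/(2*U)) = -42 - 9*U - 1/(2*U))
1/((n(-2) + 7*(-10))**2) = 1/(((-42 - 9*(-2) - 1/2/(-2)) + 7*(-10))**2) = 1/(((-42 + 18 - 1/2*(-1/2)) - 70)**2) = 1/(((-42 + 18 + 1/4) - 70)**2) = 1/((-95/4 - 70)**2) = 1/((-375/4)**2) = 1/(140625/16) = 16/140625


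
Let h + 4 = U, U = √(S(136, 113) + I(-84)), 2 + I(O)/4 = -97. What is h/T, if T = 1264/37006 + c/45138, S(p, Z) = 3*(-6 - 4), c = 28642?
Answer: -1670376828/279245071 + 417594207*I*√426/279245071 ≈ -5.9818 + 30.866*I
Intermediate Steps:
I(O) = -396 (I(O) = -8 + 4*(-97) = -8 - 388 = -396)
S(p, Z) = -30 (S(p, Z) = 3*(-10) = -30)
U = I*√426 (U = √(-30 - 396) = √(-426) = I*√426 ≈ 20.64*I)
h = -4 + I*√426 ≈ -4.0 + 20.64*I
T = 279245071/417594207 (T = 1264/37006 + 28642/45138 = 1264*(1/37006) + 28642*(1/45138) = 632/18503 + 14321/22569 = 279245071/417594207 ≈ 0.66870)
h/T = (-4 + I*√426)/(279245071/417594207) = (-4 + I*√426)*(417594207/279245071) = -1670376828/279245071 + 417594207*I*√426/279245071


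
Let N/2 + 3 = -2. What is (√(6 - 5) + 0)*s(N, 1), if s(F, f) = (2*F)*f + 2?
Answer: -18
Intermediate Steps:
N = -10 (N = -6 + 2*(-2) = -6 - 4 = -10)
s(F, f) = 2 + 2*F*f (s(F, f) = 2*F*f + 2 = 2 + 2*F*f)
(√(6 - 5) + 0)*s(N, 1) = (√(6 - 5) + 0)*(2 + 2*(-10)*1) = (√1 + 0)*(2 - 20) = (1 + 0)*(-18) = 1*(-18) = -18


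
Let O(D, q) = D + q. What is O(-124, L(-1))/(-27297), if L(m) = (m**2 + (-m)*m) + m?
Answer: 125/27297 ≈ 0.0045793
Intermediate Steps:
L(m) = m (L(m) = (m**2 - m**2) + m = 0 + m = m)
O(-124, L(-1))/(-27297) = (-124 - 1)/(-27297) = -125*(-1/27297) = 125/27297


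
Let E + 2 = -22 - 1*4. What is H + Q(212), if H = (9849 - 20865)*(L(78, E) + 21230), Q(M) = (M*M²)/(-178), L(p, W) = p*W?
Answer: -18677919568/89 ≈ -2.0986e+8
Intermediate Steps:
E = -28 (E = -2 + (-22 - 1*4) = -2 + (-22 - 4) = -2 - 26 = -28)
L(p, W) = W*p
Q(M) = -M³/178 (Q(M) = M³*(-1/178) = -M³/178)
H = -209810736 (H = (9849 - 20865)*(-28*78 + 21230) = -11016*(-2184 + 21230) = -11016*19046 = -209810736)
H + Q(212) = -209810736 - 1/178*212³ = -209810736 - 1/178*9528128 = -209810736 - 4764064/89 = -18677919568/89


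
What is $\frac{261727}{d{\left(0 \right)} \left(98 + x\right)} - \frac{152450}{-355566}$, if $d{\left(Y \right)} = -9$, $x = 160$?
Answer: $- \frac{15451205597}{137604042} \approx -112.29$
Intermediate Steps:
$\frac{261727}{d{\left(0 \right)} \left(98 + x\right)} - \frac{152450}{-355566} = \frac{261727}{\left(-9\right) \left(98 + 160\right)} - \frac{152450}{-355566} = \frac{261727}{\left(-9\right) 258} - - \frac{76225}{177783} = \frac{261727}{-2322} + \frac{76225}{177783} = 261727 \left(- \frac{1}{2322}\right) + \frac{76225}{177783} = - \frac{261727}{2322} + \frac{76225}{177783} = - \frac{15451205597}{137604042}$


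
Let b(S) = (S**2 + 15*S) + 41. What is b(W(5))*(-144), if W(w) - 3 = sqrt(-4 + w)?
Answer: -16848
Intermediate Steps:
W(w) = 3 + sqrt(-4 + w)
b(S) = 41 + S**2 + 15*S
b(W(5))*(-144) = (41 + (3 + sqrt(-4 + 5))**2 + 15*(3 + sqrt(-4 + 5)))*(-144) = (41 + (3 + sqrt(1))**2 + 15*(3 + sqrt(1)))*(-144) = (41 + (3 + 1)**2 + 15*(3 + 1))*(-144) = (41 + 4**2 + 15*4)*(-144) = (41 + 16 + 60)*(-144) = 117*(-144) = -16848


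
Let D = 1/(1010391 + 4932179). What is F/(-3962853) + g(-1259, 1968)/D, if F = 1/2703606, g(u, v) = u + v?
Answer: 45141075871065356105339/10713993147918 ≈ 4.2133e+9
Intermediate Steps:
D = 1/5942570 ≈ 1.6828e-7
F = 1/2703606 ≈ 3.6988e-7
F/(-3962853) + g(-1259, 1968)/D = (1/2703606)/(-3962853) + (-1259 + 1968)/(1/5942570) = (1/2703606)*(-1/3962853) + 709*5942570 = -1/10713993147918 + 4213282130 = 45141075871065356105339/10713993147918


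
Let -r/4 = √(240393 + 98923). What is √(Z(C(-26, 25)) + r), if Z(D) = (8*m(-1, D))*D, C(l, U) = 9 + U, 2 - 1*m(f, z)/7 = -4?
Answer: 2*√(2856 - 2*√84829) ≈ 95.362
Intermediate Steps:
m(f, z) = 42 (m(f, z) = 14 - 7*(-4) = 14 + 28 = 42)
Z(D) = 336*D (Z(D) = (8*42)*D = 336*D)
r = -8*√84829 (r = -4*√(240393 + 98923) = -8*√84829 ≈ -2330.0)
√(Z(C(-26, 25)) + r) = √(336*(9 + 25) - 8*√84829) = √(336*34 - 8*√84829) = √(11424 - 8*√84829)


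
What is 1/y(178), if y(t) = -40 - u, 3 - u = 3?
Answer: -1/40 ≈ -0.025000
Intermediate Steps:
u = 0 (u = 3 - 1*3 = 3 - 3 = 0)
y(t) = -40 (y(t) = -40 - 1*0 = -40 + 0 = -40)
1/y(178) = 1/(-40) = -1/40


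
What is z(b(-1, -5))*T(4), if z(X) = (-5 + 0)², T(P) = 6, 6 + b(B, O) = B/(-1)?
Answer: 150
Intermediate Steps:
b(B, O) = -6 - B (b(B, O) = -6 + B/(-1) = -6 + B*(-1) = -6 - B)
z(X) = 25 (z(X) = (-5)² = 25)
z(b(-1, -5))*T(4) = 25*6 = 150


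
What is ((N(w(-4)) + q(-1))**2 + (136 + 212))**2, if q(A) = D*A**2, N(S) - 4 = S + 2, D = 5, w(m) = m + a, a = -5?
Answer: 123904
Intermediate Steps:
w(m) = -5 + m (w(m) = m - 5 = -5 + m)
N(S) = 6 + S (N(S) = 4 + (S + 2) = 4 + (2 + S) = 6 + S)
q(A) = 5*A**2
((N(w(-4)) + q(-1))**2 + (136 + 212))**2 = (((6 + (-5 - 4)) + 5*(-1)**2)**2 + (136 + 212))**2 = (((6 - 9) + 5*1)**2 + 348)**2 = ((-3 + 5)**2 + 348)**2 = (2**2 + 348)**2 = (4 + 348)**2 = 352**2 = 123904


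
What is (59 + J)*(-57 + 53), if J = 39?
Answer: -392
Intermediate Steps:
(59 + J)*(-57 + 53) = (59 + 39)*(-57 + 53) = 98*(-4) = -392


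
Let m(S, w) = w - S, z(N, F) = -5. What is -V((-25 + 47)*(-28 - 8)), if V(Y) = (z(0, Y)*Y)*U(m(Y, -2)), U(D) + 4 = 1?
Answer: 11880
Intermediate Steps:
U(D) = -3 (U(D) = -4 + 1 = -3)
V(Y) = 15*Y (V(Y) = -5*Y*(-3) = 15*Y)
-V((-25 + 47)*(-28 - 8)) = -15*(-25 + 47)*(-28 - 8) = -15*22*(-36) = -15*(-792) = -1*(-11880) = 11880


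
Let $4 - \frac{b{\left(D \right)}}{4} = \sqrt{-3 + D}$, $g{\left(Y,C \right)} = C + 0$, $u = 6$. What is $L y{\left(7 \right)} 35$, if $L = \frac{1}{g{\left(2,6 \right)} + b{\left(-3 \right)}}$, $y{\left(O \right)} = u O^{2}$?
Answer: $\frac{11319}{29} + \frac{2058 i \sqrt{6}}{29} \approx 390.31 + 173.83 i$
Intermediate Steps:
$g{\left(Y,C \right)} = C$
$y{\left(O \right)} = 6 O^{2}$
$b{\left(D \right)} = 16 - 4 \sqrt{-3 + D}$
$L = \frac{1}{22 - 4 i \sqrt{6}}$ ($L = \frac{1}{6 + \left(16 - 4 \sqrt{-3 - 3}\right)} = \frac{1}{6 + \left(16 - 4 \sqrt{-6}\right)} = \frac{1}{6 + \left(16 - 4 i \sqrt{6}\right)} = \frac{1}{22 - 4 i \sqrt{6}} \approx 0.037931 + 0.016893 i$)
$L y{\left(7 \right)} 35 = \left(\frac{11}{290} + \frac{i \sqrt{6}}{145}\right) 6 \cdot 7^{2} \cdot 35 = \left(\frac{11}{290} + \frac{i \sqrt{6}}{145}\right) 6 \cdot 49 \cdot 35 = \left(\frac{11}{290} + \frac{i \sqrt{6}}{145}\right) 294 \cdot 35 = \left(\frac{1617}{145} + \frac{294 i \sqrt{6}}{145}\right) 35 = \frac{11319}{29} + \frac{2058 i \sqrt{6}}{29}$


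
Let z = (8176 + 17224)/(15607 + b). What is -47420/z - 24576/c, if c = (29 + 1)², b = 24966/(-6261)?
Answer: -1159206055859/39757350 ≈ -29157.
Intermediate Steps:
b = -8322/2087 (b = 24966*(-1/6261) = -8322/2087 ≈ -3.9875)
c = 900 (c = 30² = 900)
z = 53009800/32563487 (z = (8176 + 17224)/(15607 - 8322/2087) = 25400/(32563487/2087) = 25400*(2087/32563487) = 53009800/32563487 ≈ 1.6279)
-47420/z - 24576/c = -47420/53009800/32563487 - 24576/900 = -47420*32563487/53009800 - 24576*1/900 = -77208027677/2650490 - 2048/75 = -1159206055859/39757350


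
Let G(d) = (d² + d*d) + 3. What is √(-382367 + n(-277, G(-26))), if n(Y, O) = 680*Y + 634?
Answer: I*√570093 ≈ 755.04*I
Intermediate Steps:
G(d) = 3 + 2*d² (G(d) = (d² + d²) + 3 = 2*d² + 3 = 3 + 2*d²)
n(Y, O) = 634 + 680*Y
√(-382367 + n(-277, G(-26))) = √(-382367 + (634 + 680*(-277))) = √(-382367 + (634 - 188360)) = √(-382367 - 187726) = √(-570093) = I*√570093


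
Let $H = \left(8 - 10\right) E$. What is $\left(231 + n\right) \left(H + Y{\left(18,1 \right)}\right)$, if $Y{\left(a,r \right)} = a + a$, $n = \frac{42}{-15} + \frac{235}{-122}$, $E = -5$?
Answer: $\frac{3174621}{305} \approx 10409.0$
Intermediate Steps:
$n = - \frac{2883}{610}$ ($n = 42 \left(- \frac{1}{15}\right) + 235 \left(- \frac{1}{122}\right) = - \frac{14}{5} - \frac{235}{122} = - \frac{2883}{610} \approx -4.7262$)
$Y{\left(a,r \right)} = 2 a$
$H = 10$ ($H = \left(8 - 10\right) \left(-5\right) = \left(-2\right) \left(-5\right) = 10$)
$\left(231 + n\right) \left(H + Y{\left(18,1 \right)}\right) = \left(231 - \frac{2883}{610}\right) \left(10 + 2 \cdot 18\right) = \frac{138027 \left(10 + 36\right)}{610} = \frac{138027}{610} \cdot 46 = \frac{3174621}{305}$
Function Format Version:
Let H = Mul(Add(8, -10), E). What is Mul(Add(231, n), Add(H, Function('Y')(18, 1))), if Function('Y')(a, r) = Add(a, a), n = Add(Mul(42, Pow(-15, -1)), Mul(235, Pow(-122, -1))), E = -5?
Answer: Rational(3174621, 305) ≈ 10409.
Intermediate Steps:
n = Rational(-2883, 610) (n = Add(Mul(42, Rational(-1, 15)), Mul(235, Rational(-1, 122))) = Add(Rational(-14, 5), Rational(-235, 122)) = Rational(-2883, 610) ≈ -4.7262)
Function('Y')(a, r) = Mul(2, a)
H = 10 (H = Mul(Add(8, -10), -5) = Mul(-2, -5) = 10)
Mul(Add(231, n), Add(H, Function('Y')(18, 1))) = Mul(Add(231, Rational(-2883, 610)), Add(10, Mul(2, 18))) = Mul(Rational(138027, 610), Add(10, 36)) = Mul(Rational(138027, 610), 46) = Rational(3174621, 305)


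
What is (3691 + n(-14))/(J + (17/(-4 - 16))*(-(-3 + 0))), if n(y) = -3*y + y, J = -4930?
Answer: -74380/98651 ≈ -0.75397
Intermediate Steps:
n(y) = -2*y
(3691 + n(-14))/(J + (17/(-4 - 16))*(-(-3 + 0))) = (3691 - 2*(-14))/(-4930 + (17/(-4 - 16))*(-(-3 + 0))) = (3691 + 28)/(-4930 + (17/(-20))*(-1*(-3))) = 3719/(-4930 + (17*(-1/20))*3) = 3719/(-4930 - 17/20*3) = 3719/(-4930 - 51/20) = 3719/(-98651/20) = 3719*(-20/98651) = -74380/98651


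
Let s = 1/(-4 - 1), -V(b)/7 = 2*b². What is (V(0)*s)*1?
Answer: 0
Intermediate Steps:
V(b) = -14*b²
s = -⅕ (s = 1/(-5) = -⅕ ≈ -0.20000)
(V(0)*s)*1 = (-14*0²*(-⅕))*1 = (-14*0*(-⅕))*1 = (0*(-⅕))*1 = 0*1 = 0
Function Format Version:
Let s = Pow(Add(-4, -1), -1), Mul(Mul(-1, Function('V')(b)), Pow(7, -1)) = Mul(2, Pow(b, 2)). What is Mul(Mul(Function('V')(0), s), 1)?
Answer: 0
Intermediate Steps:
Function('V')(b) = Mul(-14, Pow(b, 2)) (Function('V')(b) = Mul(-7, Mul(2, Pow(b, 2))) = Mul(-14, Pow(b, 2)))
s = Rational(-1, 5) (s = Pow(-5, -1) = Rational(-1, 5) ≈ -0.20000)
Mul(Mul(Function('V')(0), s), 1) = Mul(Mul(Mul(-14, Pow(0, 2)), Rational(-1, 5)), 1) = Mul(Mul(Mul(-14, 0), Rational(-1, 5)), 1) = Mul(Mul(0, Rational(-1, 5)), 1) = Mul(0, 1) = 0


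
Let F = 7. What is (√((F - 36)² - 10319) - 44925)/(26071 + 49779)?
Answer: -1797/3034 + I*√9478/75850 ≈ -0.59229 + 0.0012835*I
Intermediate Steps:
(√((F - 36)² - 10319) - 44925)/(26071 + 49779) = (√((7 - 36)² - 10319) - 44925)/(26071 + 49779) = (√((-29)² - 10319) - 44925)/75850 = (√(841 - 10319) - 44925)*(1/75850) = (√(-9478) - 44925)*(1/75850) = (I*√9478 - 44925)*(1/75850) = (-44925 + I*√9478)*(1/75850) = -1797/3034 + I*√9478/75850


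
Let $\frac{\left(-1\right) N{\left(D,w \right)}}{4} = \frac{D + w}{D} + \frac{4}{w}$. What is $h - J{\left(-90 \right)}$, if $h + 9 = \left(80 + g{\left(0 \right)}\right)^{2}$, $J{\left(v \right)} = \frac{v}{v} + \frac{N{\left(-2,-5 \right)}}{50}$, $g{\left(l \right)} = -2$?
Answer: $\frac{759277}{125} \approx 6074.2$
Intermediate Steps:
$N{\left(D,w \right)} = - \frac{16}{w} - \frac{4 \left(D + w\right)}{D}$ ($N{\left(D,w \right)} = - 4 \left(\frac{D + w}{D} + \frac{4}{w}\right) = - 4 \left(\frac{4}{w} + \frac{D + w}{D}\right) = - \frac{16}{w} - \frac{4 \left(D + w\right)}{D}$)
$J{\left(v \right)} = \frac{98}{125}$ ($J{\left(v \right)} = \frac{v}{v} + \frac{-4 - \frac{16}{-5} - - \frac{20}{-2}}{50} = 1 + \left(-4 - - \frac{16}{5} - \left(-20\right) \left(- \frac{1}{2}\right)\right) \frac{1}{50} = 1 + \left(-4 + \frac{16}{5} - 10\right) \frac{1}{50} = 1 - \frac{27}{125} = \frac{98}{125}$)
$h = 6075$ ($h = -9 + \left(80 - 2\right)^{2} = -9 + 78^{2} = -9 + 6084 = 6075$)
$h - J{\left(-90 \right)} = 6075 - \frac{98}{125} = \frac{759277}{125}$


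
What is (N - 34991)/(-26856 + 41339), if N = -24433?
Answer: -59424/14483 ≈ -4.1030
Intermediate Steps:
(N - 34991)/(-26856 + 41339) = (-24433 - 34991)/(-26856 + 41339) = -59424/14483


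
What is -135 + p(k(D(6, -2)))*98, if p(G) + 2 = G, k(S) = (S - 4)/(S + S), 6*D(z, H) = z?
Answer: -478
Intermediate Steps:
D(z, H) = z/6
k(S) = (-4 + S)/(2*S) (k(S) = (-4 + S)/((2*S)) = (-4 + S)*(1/(2*S)) = (-4 + S)/(2*S))
p(G) = -2 + G
-135 + p(k(D(6, -2)))*98 = -135 + (-2 + (-4 + (⅙)*6)/(2*(((⅙)*6))))*98 = -135 + (-2 + (½)*(-4 + 1)/1)*98 = -135 + (-2 + (½)*1*(-3))*98 = -135 + (-2 - 3/2)*98 = -135 - 7/2*98 = -135 - 343 = -478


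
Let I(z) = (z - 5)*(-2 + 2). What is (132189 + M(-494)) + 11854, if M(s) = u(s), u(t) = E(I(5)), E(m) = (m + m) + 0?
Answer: 144043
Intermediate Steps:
I(z) = 0 (I(z) = (-5 + z)*0 = 0)
E(m) = 2*m (E(m) = 2*m + 0 = 2*m)
u(t) = 0 (u(t) = 2*0 = 0)
M(s) = 0
(132189 + M(-494)) + 11854 = (132189 + 0) + 11854 = 132189 + 11854 = 144043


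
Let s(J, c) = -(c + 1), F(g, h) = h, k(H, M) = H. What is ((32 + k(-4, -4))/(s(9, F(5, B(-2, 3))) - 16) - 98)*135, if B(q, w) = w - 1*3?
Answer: -228690/17 ≈ -13452.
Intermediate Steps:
B(q, w) = -3 + w (B(q, w) = w - 3 = -3 + w)
s(J, c) = -1 - c (s(J, c) = -(1 + c) = -1 - c)
((32 + k(-4, -4))/(s(9, F(5, B(-2, 3))) - 16) - 98)*135 = ((32 - 4)/((-1 - (-3 + 3)) - 16) - 98)*135 = (28/((-1 - 1*0) - 16) - 98)*135 = (28/((-1 + 0) - 16) - 98)*135 = (28/(-1 - 16) - 98)*135 = (28/(-17) - 98)*135 = (28*(-1/17) - 98)*135 = (-28/17 - 98)*135 = -1694/17*135 = -228690/17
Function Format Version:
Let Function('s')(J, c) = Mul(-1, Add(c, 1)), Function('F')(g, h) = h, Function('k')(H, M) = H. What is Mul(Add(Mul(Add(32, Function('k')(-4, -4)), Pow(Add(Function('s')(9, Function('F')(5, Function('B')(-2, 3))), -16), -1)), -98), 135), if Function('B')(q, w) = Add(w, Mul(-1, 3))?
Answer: Rational(-228690, 17) ≈ -13452.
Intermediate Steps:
Function('B')(q, w) = Add(-3, w) (Function('B')(q, w) = Add(w, -3) = Add(-3, w))
Function('s')(J, c) = Add(-1, Mul(-1, c)) (Function('s')(J, c) = Mul(-1, Add(1, c)) = Add(-1, Mul(-1, c)))
Mul(Add(Mul(Add(32, Function('k')(-4, -4)), Pow(Add(Function('s')(9, Function('F')(5, Function('B')(-2, 3))), -16), -1)), -98), 135) = Mul(Add(Mul(Add(32, -4), Pow(Add(Add(-1, Mul(-1, Add(-3, 3))), -16), -1)), -98), 135) = Mul(Add(Mul(28, Pow(Add(Add(-1, Mul(-1, 0)), -16), -1)), -98), 135) = Mul(Add(Mul(28, Pow(Add(Add(-1, 0), -16), -1)), -98), 135) = Mul(Add(Mul(28, Pow(Add(-1, -16), -1)), -98), 135) = Mul(Add(Mul(28, Pow(-17, -1)), -98), 135) = Mul(Add(Mul(28, Rational(-1, 17)), -98), 135) = Mul(Add(Rational(-28, 17), -98), 135) = Mul(Rational(-1694, 17), 135) = Rational(-228690, 17)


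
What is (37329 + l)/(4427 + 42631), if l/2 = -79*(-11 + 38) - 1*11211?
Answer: 3547/15686 ≈ 0.22613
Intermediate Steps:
l = -26688 (l = 2*(-79*(-11 + 38) - 1*11211) = 2*(-79*27 - 11211) = 2*(-2133 - 11211) = 2*(-13344) = -26688)
(37329 + l)/(4427 + 42631) = (37329 - 26688)/(4427 + 42631) = 10641/47058 = 10641*(1/47058) = 3547/15686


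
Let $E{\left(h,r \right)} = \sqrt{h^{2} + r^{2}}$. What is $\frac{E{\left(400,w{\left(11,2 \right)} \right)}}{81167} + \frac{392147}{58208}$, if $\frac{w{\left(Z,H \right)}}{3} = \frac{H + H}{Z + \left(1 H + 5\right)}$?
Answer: $\frac{392147}{58208} + \frac{2 \sqrt{360001}}{243501} \approx 6.7419$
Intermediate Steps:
$w{\left(Z,H \right)} = \frac{6 H}{5 + H + Z}$ ($w{\left(Z,H \right)} = 3 \frac{H + H}{Z + \left(1 H + 5\right)} = 3 \frac{2 H}{Z + \left(H + 5\right)} = 3 \frac{2 H}{Z + \left(5 + H\right)} = 3 \frac{2 H}{5 + H + Z} = \frac{6 H}{5 + H + Z}$)
$\frac{E{\left(400,w{\left(11,2 \right)} \right)}}{81167} + \frac{392147}{58208} = \frac{\sqrt{400^{2} + \left(6 \cdot 2 \frac{1}{5 + 2 + 11}\right)^{2}}}{81167} + \frac{392147}{58208} = \sqrt{160000 + \left(6 \cdot 2 \cdot \frac{1}{18}\right)^{2}} \cdot \frac{1}{81167} + 392147 \cdot \frac{1}{58208} = \sqrt{160000 + \left(6 \cdot 2 \cdot \frac{1}{18}\right)^{2}} \cdot \frac{1}{81167} + \frac{392147}{58208} = \sqrt{160000 + \left(\frac{2}{3}\right)^{2}} \cdot \frac{1}{81167} + \frac{392147}{58208} = \sqrt{160000 + \frac{4}{9}} \cdot \frac{1}{81167} + \frac{392147}{58208} = \sqrt{\frac{1440004}{9}} \cdot \frac{1}{81167} + \frac{392147}{58208} = \frac{2 \sqrt{360001}}{3} \cdot \frac{1}{81167} + \frac{392147}{58208} = \frac{2 \sqrt{360001}}{243501} + \frac{392147}{58208} = \frac{392147}{58208} + \frac{2 \sqrt{360001}}{243501}$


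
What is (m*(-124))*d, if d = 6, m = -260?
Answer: 193440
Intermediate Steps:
(m*(-124))*d = -260*(-124)*6 = 32240*6 = 193440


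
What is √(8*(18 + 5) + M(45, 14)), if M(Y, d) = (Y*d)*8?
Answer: 2*√1306 ≈ 72.277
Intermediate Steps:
M(Y, d) = 8*Y*d
√(8*(18 + 5) + M(45, 14)) = √(8*(18 + 5) + 8*45*14) = √(8*23 + 5040) = √(184 + 5040) = √5224 = 2*√1306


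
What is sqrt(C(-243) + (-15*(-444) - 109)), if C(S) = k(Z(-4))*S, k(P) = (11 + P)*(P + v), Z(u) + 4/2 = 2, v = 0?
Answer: sqrt(6551) ≈ 80.938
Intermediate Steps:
Z(u) = 0 (Z(u) = -2 + 2 = 0)
k(P) = P*(11 + P) (k(P) = (11 + P)*(P + 0) = (11 + P)*P = P*(11 + P))
C(S) = 0 (C(S) = (0*(11 + 0))*S = (0*11)*S = 0*S = 0)
sqrt(C(-243) + (-15*(-444) - 109)) = sqrt(0 + (-15*(-444) - 109)) = sqrt(0 + (6660 - 109)) = sqrt(0 + 6551) = sqrt(6551)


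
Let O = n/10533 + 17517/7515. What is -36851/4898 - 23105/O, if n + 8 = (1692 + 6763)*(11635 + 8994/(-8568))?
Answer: -5744596500919566947/574622502926163506 ≈ -9.9972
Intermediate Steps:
n = 140465279431/1428 (n = -8 + (1692 + 6763)*(11635 + 8994/(-8568)) = -8 + 8455*(11635 + 8994*(-1/8568)) = -8 + 8455*(11635 - 1499/1428) = -8 + 8455*(16613281/1428) = -8 + 140465290855/1428 = 140465279431/1428 ≈ 9.8365e+7)
O = 117317783365897/12559338540 (O = (140465279431/1428)/10533 + 17517/7515 = (140465279431/1428)*(1/10533) + 17517*(1/7515) = 140465279431/15041124 + 5839/2505 = 117317783365897/12559338540 ≈ 9341.1)
-36851/4898 - 23105/O = -36851/4898 - 23105/117317783365897/12559338540 = -36851*1/4898 - 23105*12559338540/117317783365897 = -36851/4898 - 290183516966700/117317783365897 = -5744596500919566947/574622502926163506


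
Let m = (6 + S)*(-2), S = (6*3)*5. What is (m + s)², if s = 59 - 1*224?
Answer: 127449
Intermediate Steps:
S = 90 (S = 18*5 = 90)
m = -192 (m = (6 + 90)*(-2) = 96*(-2) = -192)
s = -165 (s = 59 - 224 = -165)
(m + s)² = (-192 - 165)² = (-357)² = 127449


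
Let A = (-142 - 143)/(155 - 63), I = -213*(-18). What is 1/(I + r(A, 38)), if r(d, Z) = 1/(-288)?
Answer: 288/1104191 ≈ 0.00026082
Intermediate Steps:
I = 3834
A = -285/92 ≈ -3.0978
r(d, Z) = -1/288
1/(I + r(A, 38)) = 1/(3834 - 1/288) = 1/(1104191/288) = 288/1104191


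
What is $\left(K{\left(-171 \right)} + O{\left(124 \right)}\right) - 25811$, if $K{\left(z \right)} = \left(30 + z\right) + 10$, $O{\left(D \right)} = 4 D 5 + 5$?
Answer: $-23457$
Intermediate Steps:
$O{\left(D \right)} = 5 + 20 D$ ($O{\left(D \right)} = 20 D + 5 = 5 + 20 D$)
$K{\left(z \right)} = 40 + z$
$\left(K{\left(-171 \right)} + O{\left(124 \right)}\right) - 25811 = \left(\left(40 - 171\right) + \left(5 + 20 \cdot 124\right)\right) - 25811 = \left(-131 + \left(5 + 2480\right)\right) - 25811 = \left(-131 + 2485\right) - 25811 = 2354 - 25811 = -23457$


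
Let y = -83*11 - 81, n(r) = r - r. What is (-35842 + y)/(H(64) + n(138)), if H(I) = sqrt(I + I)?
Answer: -9209*sqrt(2)/4 ≈ -3255.9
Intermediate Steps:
H(I) = sqrt(2)*sqrt(I) (H(I) = sqrt(2*I) = sqrt(2)*sqrt(I))
n(r) = 0
y = -994 (y = -913 - 81 = -994)
(-35842 + y)/(H(64) + n(138)) = (-35842 - 994)/(sqrt(2)*sqrt(64) + 0) = -36836/(sqrt(2)*8 + 0) = -36836/(8*sqrt(2) + 0) = -36836*sqrt(2)/16 = -9209*sqrt(2)/4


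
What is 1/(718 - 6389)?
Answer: -1/5671 ≈ -0.00017634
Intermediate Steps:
1/(718 - 6389) = 1/(-5671) = -1/5671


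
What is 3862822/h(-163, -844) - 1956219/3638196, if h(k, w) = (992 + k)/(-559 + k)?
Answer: -3382258528054805/1005354828 ≈ -3.3642e+6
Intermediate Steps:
h(k, w) = (992 + k)/(-559 + k)
3862822/h(-163, -844) - 1956219/3638196 = 3862822/(((992 - 163)/(-559 - 163))) - 1956219/3638196 = 3862822/((829/(-722))) - 1956219*1/3638196 = 3862822/((-1/722*829)) - 652073/1212732 = 3862822/(-829/722) - 652073/1212732 = 3862822*(-722/829) - 652073/1212732 = -2788957484/829 - 652073/1212732 = -3382258528054805/1005354828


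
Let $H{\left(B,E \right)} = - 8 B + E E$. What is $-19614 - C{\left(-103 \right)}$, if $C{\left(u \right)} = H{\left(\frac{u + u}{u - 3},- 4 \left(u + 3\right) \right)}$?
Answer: $- \frac{9518718}{53} \approx -1.796 \cdot 10^{5}$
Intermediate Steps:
$H{\left(B,E \right)} = E^{2} - 8 B$ ($H{\left(B,E \right)} = - 8 B + E^{2} = E^{2} - 8 B$)
$C{\left(u \right)} = \left(-12 - 4 u\right)^{2} - \frac{16 u}{-3 + u}$ ($C{\left(u \right)} = \left(- 4 \left(u + 3\right)\right)^{2} - 8 \frac{u + u}{u - 3} = \left(- 4 \left(3 + u\right)\right)^{2} - 8 \frac{2 u}{-3 + u} = \left(-12 - 4 u\right)^{2} - 8 \frac{2 u}{-3 + u} = \left(-12 - 4 u\right)^{2} - \frac{16 u}{-3 + u}$)
$-19614 - C{\left(-103 \right)} = -19614 - \frac{16 \left(\left(-1\right) \left(-103\right) + \left(3 - 103\right)^{2} \left(-3 - 103\right)\right)}{-3 - 103} = -19614 - \frac{16 \left(103 + \left(-100\right)^{2} \left(-106\right)\right)}{-106} = -19614 - 16 \left(- \frac{1}{106}\right) \left(103 + 10000 \left(-106\right)\right) = -19614 - 16 \left(- \frac{1}{106}\right) \left(103 - 1060000\right) = -19614 - 16 \left(- \frac{1}{106}\right) \left(-1059897\right) = -19614 - \frac{8479176}{53} = - \frac{9518718}{53}$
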